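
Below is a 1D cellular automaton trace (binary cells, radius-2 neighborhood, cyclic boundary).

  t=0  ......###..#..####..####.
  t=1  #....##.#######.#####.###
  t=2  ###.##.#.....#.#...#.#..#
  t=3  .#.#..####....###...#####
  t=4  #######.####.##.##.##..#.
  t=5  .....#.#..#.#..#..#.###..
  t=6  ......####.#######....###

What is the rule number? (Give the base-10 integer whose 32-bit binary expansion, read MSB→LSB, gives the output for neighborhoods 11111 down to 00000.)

1597839320

  ##### -> .   bit 31 = 0  t=1,i=10
  ####. -> #   bit 30 = 1  t=0,i=16
  ###.# -> .   bit 29 = 0  t=1,i=14
  ###.. -> #   bit 28 = 1  t=0,i=8
  ##.## -> #   bit 27 = 1  t=1,i=7
  ##.#. -> #   bit 26 = 1  t=2,i=6
  ##..# -> #   bit 25 = 1  t=0,i=9
  ##... -> #   bit 24 = 1  t=0,i=24
  #.### -> .   bit 23 = 0  t=1,i=8
  #.##. -> .   bit 22 = 0  t=2,i=4
  #.#.# -> #   bit 21 = 1  t=3,i=1
  #.#.. -> #   bit 20 = 1  t=2,i=7
  #..## -> #   bit 19 = 1  t=0,i=13
  #..#. -> #   bit 18 = 1  t=0,i=10
  #...# -> .   bit 17 = 0  t=2,i=17
  #.... -> #   bit 16 = 1  t=0,i=0
  .#### -> .   bit 15 = 0  t=0,i=15
  .###. -> .   bit 14 = 0  t=0,i=7
  .##.# -> .   bit 13 = 0  t=1,i=6
  .##.. -> #   bit 12 = 1  t=4,i=20
  .#.## -> .   bit 11 = 0  t=4,i=24
  .#.#. -> #   bit 10 = 1  t=2,i=14
  .#..# -> #   bit 9 = 1  t=0,i=12
  .#... -> #   bit 8 = 1  t=2,i=8
  ..### -> #   bit 7 = 1  t=0,i=6
  ..##. -> #   bit 6 = 1  t=1,i=5
  ..#.# -> .   bit 5 = 0  t=2,i=13
  ..#.. -> #   bit 4 = 1  t=0,i=11
  ...## -> #   bit 3 = 1  t=0,i=5
  ...#. -> .   bit 2 = 0  t=2,i=12
  ....# -> .   bit 1 = 0  t=0,i=4
  ..... -> .   bit 0 = 0  t=0,i=1
  bits 01011111001111010001011111011000 = 1597839320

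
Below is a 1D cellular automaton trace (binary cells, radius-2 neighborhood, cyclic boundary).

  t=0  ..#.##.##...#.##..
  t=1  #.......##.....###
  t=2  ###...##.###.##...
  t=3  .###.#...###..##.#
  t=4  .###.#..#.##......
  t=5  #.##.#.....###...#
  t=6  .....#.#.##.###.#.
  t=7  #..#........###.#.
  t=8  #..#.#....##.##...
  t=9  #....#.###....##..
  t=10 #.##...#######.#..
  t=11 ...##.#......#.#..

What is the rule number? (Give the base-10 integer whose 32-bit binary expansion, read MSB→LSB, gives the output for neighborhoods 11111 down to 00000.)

  #####|.  b31=0 t=10,i=9
  ####.|.  b30=0 t=1,i=17
  ###.#|#  b29=1 t=2,i=11
  ###..|#  b28=1 t=1,i=0
  ##.##|.  b27=0 t=0,i=6
  ##.#.|.  b26=0 t=3,i=4
  ##..#|.  b25=0 t=3,i=12
  ##...|#  b24=1 t=0,i=9
  #.###|#  b23=1 t=2,i=9
  #.##.|.  b22=0 t=0,i=4
  #.#.#|.  b21=0 t=3,i=17
  #.#..|#  b20=1 t=3,i=5
  #..##|.  b19=0 t=3,i=13
  #..#.|.  b18=0 t=4,i=7
  #...#|.  b17=0 t=0,i=10
  #....|#  b16=1 t=0,i=17
  .####|.  b15=0 t=1,i=16
  .###.|#  b14=1 t=2,i=1
  .##.#|.  b13=0 t=0,i=5
  .##..|#  b12=1 t=0,i=8
  .#.##|.  b11=0 t=0,i=3
  .#.#.|.  b10=0 t=6,i=6
  .#..#|.  b9=0 t=4,i=6
  .#...|.  b8=0 t=3,i=6
  ..###|.  b7=0 t=1,i=15
  ..##.|.  b6=0 t=1,i=8
  ..#.#|.  b5=0 t=0,i=2
  ..#..|#  b4=1 t=7,i=3
  ...##|#  b3=1 t=1,i=7
  ...#.|.  b2=0 t=0,i=1
  ....#|#  b1=1 t=0,i=0
  .....|.  b0=0 t=1,i=3
  bits 00110001100100010101000000011010 = 831606810

831606810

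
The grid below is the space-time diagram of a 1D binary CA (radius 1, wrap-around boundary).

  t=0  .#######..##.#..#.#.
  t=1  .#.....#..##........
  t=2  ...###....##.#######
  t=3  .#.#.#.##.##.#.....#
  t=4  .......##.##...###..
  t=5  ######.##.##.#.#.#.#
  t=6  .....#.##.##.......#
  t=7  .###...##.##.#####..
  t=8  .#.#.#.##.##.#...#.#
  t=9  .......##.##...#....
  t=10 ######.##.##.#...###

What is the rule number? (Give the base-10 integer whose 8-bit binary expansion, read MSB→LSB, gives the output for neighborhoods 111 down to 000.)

  [7] ### => .  t=0,i=2
  [6] ##. => #  t=0,i=7
  [5] #.# => .  t=0,i=12
  [4] #.. => .  t=0,i=8
  [3] .## => #  t=0,i=1
  [2] .#. => .  t=0,i=13
  [1] ..# => .  t=0,i=0
  [0] ... => #  t=1,i=3
  bits 01001001 = 73

73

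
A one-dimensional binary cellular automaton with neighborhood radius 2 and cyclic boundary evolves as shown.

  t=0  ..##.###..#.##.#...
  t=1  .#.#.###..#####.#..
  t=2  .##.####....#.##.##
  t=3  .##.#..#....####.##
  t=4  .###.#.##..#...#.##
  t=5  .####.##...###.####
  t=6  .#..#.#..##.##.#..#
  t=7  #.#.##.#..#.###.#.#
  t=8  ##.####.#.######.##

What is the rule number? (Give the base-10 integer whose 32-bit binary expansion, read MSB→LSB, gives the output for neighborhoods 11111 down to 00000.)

  #####|#  b31=1 t=1,i=12
  ####.|.  b30=0 t=1,i=13
  ###.#|#  b29=1 t=1,i=14
  ###..|#  b28=1 t=0,i=7
  ##.##|.  b27=0 t=0,i=4
  ##.#.|#  b26=1 t=0,i=14
  ##..#|.  b25=0 t=0,i=8
  ##...|.  b24=0 t=2,i=8
  #.###|#  b23=1 t=0,i=5
  #.##.|#  b22=1 t=0,i=12
  #.#.#|.  b21=0 t=1,i=3
  #.#..|.  b20=0 t=0,i=15
  #..##|.  b19=0 t=1,i=9
  #..#.|.  b18=0 t=0,i=9
  #...#|#  b17=1 t=1,i=18
  #....|.  b16=0 t=0,i=17
  .####|.  b15=0 t=1,i=11
  .###.|#  b14=1 t=0,i=6
  .##.#|#  b13=1 t=0,i=3
  .##..|.  b12=0 t=4,i=8
  .#.##|#  b11=1 t=0,i=11
  .#.#.|#  b10=1 t=1,i=2
  .#..#|#  b9=1 t=3,i=5
  .#...|#  b8=1 t=0,i=16
  ..###|.  b7=0 t=1,i=10
  ..##.|.  b6=0 t=0,i=2
  ..#.#|#  b5=1 t=0,i=10
  ..#..|#  b4=1 t=3,i=7
  ...##|#  b3=1 t=0,i=1
  ...#.|.  b2=0 t=1,i=0
  ....#|.  b1=0 t=0,i=0
  .....|.  b0=0 t=0,i=18
  bits 10110100110000100110111100111000 = 3032641336

3032641336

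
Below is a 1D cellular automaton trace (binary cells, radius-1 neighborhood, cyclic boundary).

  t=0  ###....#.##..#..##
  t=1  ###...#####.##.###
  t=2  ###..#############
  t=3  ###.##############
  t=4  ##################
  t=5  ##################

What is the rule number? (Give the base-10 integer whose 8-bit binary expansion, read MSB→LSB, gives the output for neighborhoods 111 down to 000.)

  [7] ### => #  t=0,i=0
  [6] ##. => #  t=0,i=2
  [5] #.# => #  t=0,i=8
  [4] #.. => .  t=0,i=3
  [3] .## => #  t=0,i=9
  [2] .#. => #  t=0,i=7
  [1] ..# => #  t=0,i=6
  [0] ... => .  t=0,i=4
  bits 11101110 = 238

238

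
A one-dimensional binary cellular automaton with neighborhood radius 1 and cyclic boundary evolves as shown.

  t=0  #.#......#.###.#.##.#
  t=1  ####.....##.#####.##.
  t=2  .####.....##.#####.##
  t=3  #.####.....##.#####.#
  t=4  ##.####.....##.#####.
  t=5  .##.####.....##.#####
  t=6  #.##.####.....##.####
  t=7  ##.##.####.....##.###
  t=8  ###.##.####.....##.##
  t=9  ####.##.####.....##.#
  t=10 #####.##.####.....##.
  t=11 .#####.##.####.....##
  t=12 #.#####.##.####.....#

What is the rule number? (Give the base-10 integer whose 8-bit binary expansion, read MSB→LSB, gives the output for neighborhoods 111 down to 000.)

  ### -> #   bit 7 = 1  t=0,i=12
  ##. -> #   bit 6 = 1  t=0,i=0
  #.# -> #   bit 5 = 1  t=0,i=1
  #.. -> #   bit 4 = 1  t=0,i=3
  .## -> .   bit 3 = 0  t=0,i=11
  .#. -> #   bit 2 = 1  t=0,i=2
  ..# -> .   bit 1 = 0  t=0,i=8
  ... -> .   bit 0 = 0  t=0,i=4
  bits 11110100 = 244

244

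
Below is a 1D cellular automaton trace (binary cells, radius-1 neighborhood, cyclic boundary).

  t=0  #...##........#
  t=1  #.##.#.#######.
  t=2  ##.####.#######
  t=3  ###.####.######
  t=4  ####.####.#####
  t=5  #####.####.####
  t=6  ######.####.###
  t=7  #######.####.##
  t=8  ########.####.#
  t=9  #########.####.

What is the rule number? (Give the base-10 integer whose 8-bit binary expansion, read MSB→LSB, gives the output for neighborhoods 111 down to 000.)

231

  ### -> #   bit 7 = 1  t=1,i=8
  ##. -> #   bit 6 = 1  t=0,i=0
  #.# -> #   bit 5 = 1  t=1,i=1
  #.. -> .   bit 4 = 0  t=0,i=1
  .## -> .   bit 3 = 0  t=0,i=4
  .#. -> #   bit 2 = 1  t=1,i=0
  ..# -> #   bit 1 = 1  t=0,i=3
  ... -> #   bit 0 = 1  t=0,i=2
  bits 11100111 = 231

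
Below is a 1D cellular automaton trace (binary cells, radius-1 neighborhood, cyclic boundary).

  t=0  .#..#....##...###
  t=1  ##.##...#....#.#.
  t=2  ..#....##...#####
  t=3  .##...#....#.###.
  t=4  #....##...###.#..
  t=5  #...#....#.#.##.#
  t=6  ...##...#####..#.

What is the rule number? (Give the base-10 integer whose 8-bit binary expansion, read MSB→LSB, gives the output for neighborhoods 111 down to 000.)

  ### -> #   bit 7 = 1  t=0,i=15
  ##. -> .   bit 6 = 0  t=0,i=10
  #.# -> #   bit 5 = 1  t=0,i=0
  #.. -> .   bit 4 = 0  t=0,i=2
  .## -> .   bit 3 = 0  t=0,i=9
  .#. -> #   bit 2 = 1  t=0,i=1
  ..# -> #   bit 1 = 1  t=0,i=3
  ... -> .   bit 0 = 0  t=0,i=6
  bits 10100110 = 166

166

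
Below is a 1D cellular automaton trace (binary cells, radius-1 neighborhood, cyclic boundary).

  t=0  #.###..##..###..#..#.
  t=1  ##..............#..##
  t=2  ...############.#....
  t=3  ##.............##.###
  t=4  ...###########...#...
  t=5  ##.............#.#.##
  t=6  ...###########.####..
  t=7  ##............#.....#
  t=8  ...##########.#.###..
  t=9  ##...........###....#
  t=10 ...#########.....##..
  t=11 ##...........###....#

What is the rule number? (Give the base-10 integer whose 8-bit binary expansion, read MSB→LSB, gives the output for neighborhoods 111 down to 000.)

  nb ###: next=.  (t=0,i=3, bit7=0)
  nb ##.: next=.  (t=0,i=4, bit6=0)
  nb #.#: next=#  (t=0,i=1, bit5=1)
  nb #..: next=.  (t=0,i=5, bit4=0)
  nb .##: next=.  (t=0,i=2, bit3=0)
  nb .#.: next=#  (t=0,i=0, bit2=1)
  nb ..#: next=.  (t=0,i=6, bit1=0)
  nb ...: next=#  (t=1,i=3, bit0=1)
  bits 00100101 = 37

37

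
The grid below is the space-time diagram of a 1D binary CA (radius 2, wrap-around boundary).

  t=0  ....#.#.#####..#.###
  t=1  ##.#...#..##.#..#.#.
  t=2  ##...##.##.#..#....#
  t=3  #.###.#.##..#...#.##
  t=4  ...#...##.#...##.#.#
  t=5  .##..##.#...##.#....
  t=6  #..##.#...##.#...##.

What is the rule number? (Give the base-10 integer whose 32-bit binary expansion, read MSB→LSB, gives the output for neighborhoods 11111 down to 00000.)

  #####|#  b31=1 t=0,i=10
  ####.|#  b30=1 t=0,i=11
  ###.#|.  b29=0 t=3,i=0
  ###..|.  b28=0 t=0,i=12
  ##.##|.  b27=0 t=2,i=7
  ##.#.|.  b26=0 t=1,i=2
  ##..#|#  b25=1 t=0,i=13
  ##...|#  b24=1 t=0,i=0
  #.###|.  b23=0 t=0,i=8
  #.##.|#  b22=1 t=1,i=0
  #.#.#|.  b21=0 t=0,i=6
  #.#..|.  b20=0 t=1,i=3
  #..##|#  b19=1 t=1,i=9
  #..#.|.  b18=0 t=0,i=14
  #...#|#  b17=1 t=1,i=5
  #....|#  b16=1 t=0,i=1
  .####|.  b15=0 t=0,i=9
  .###.|#  b14=1 t=0,i=18
  .##.#|#  b13=1 t=1,i=1
  .##..|.  b12=0 t=3,i=9
  .#.##|#  b11=1 t=0,i=7
  .#.#.|.  b10=0 t=0,i=5
  .#..#|#  b9=1 t=1,i=8
  .#...|.  b8=0 t=1,i=4
  ..###|#  b7=1 t=2,i=19
  ..##.|.  b6=0 t=1,i=10
  ..#.#|.  b5=0 t=0,i=4
  ..#..|.  b4=0 t=1,i=7
  ...##|#  b3=1 t=2,i=4
  ...#.|#  b2=1 t=0,i=3
  ....#|.  b1=0 t=0,i=2
  .....|#  b0=1 t=5,i=18
  bits 11000011010010110110101010001101 = 3276499597

3276499597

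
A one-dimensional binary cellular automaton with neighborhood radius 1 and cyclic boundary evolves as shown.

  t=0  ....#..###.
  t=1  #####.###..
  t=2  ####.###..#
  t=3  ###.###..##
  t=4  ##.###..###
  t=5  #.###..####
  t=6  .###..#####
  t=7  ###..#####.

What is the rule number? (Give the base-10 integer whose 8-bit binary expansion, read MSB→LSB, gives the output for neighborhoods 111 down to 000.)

175

  [7] ### => #  t=0,i=8
  [6] ##. => .  t=0,i=9
  [5] #.# => #  t=1,i=5
  [4] #.. => .  t=0,i=5
  [3] .## => #  t=0,i=7
  [2] .#. => #  t=0,i=4
  [1] ..# => #  t=0,i=3
  [0] ... => #  t=0,i=0
  bits 10101111 = 175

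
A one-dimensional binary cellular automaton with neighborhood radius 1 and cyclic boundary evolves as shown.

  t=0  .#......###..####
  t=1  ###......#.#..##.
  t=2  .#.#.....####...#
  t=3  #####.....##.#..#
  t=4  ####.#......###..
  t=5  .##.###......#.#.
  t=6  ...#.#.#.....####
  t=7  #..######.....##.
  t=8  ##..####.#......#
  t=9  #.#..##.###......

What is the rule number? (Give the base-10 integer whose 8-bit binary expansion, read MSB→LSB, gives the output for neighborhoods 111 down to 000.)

180

  ###|#  b7=1 t=0,i=9
  ##.|.  b6=0 t=0,i=10
  #.#|#  b5=1 t=0,i=0
  #..|#  b4=1 t=0,i=2
  .##|.  b3=0 t=0,i=8
  .#.|#  b2=1 t=0,i=1
  ..#|.  b1=0 t=0,i=7
  ...|.  b0=0 t=0,i=3
  bits 10110100 = 180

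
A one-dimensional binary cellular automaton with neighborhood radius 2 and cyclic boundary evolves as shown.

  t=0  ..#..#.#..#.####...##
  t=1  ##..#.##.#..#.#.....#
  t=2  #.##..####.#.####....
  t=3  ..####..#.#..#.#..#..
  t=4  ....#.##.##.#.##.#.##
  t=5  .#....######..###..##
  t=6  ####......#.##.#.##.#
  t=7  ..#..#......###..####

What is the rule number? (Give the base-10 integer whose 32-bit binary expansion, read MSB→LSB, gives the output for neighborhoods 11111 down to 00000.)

  ##### -> .   bit 31 = 0  t=5,i=8
  ####. -> #   bit 30 = 1  t=0,i=14
  ###.# -> .   bit 29 = 0  t=2,i=9
  ###.. -> .   bit 28 = 0  t=0,i=15
  ##.## -> #   bit 27 = 1  t=4,i=8
  ##.#. -> #   bit 26 = 1  t=1,i=8
  ##..# -> #   bit 25 = 1  t=0,i=0
  ##... -> .   bit 24 = 0  t=0,i=16
  #.### -> #   bit 23 = 1  t=0,i=12
  #.##. -> #   bit 22 = 1  t=1,i=6
  #.#.# -> .   bit 21 = 0  t=2,i=11
  #.#.. -> #   bit 20 = 1  t=0,i=7
  #..## -> #   bit 19 = 1  t=2,i=5
  #..#. -> #   bit 18 = 1  t=0,i=1
  #...# -> .   bit 17 = 0  t=0,i=17
  #.... -> #   bit 16 = 1  t=1,i=16
  .#### -> .   bit 15 = 0  t=0,i=13
  .###. -> #   bit 14 = 1  t=1,i=0
  .##.# -> #   bit 13 = 1  t=1,i=7
  .##.. -> #   bit 12 = 1  t=0,i=20
  .#.## -> .   bit 11 = 0  t=0,i=11
  .#.#. -> #   bit 10 = 1  t=0,i=6
  .#..# -> .   bit 9 = 0  t=0,i=3
  .#... -> #   bit 8 = 1  t=1,i=15
  ..### -> .   bit 7 = 0  t=1,i=20
  ..##. -> .   bit 6 = 0  t=0,i=19
  ..#.# -> .   bit 5 = 0  t=0,i=5
  ..#.. -> .   bit 4 = 0  t=0,i=2
  ...## -> .   bit 3 = 0  t=0,i=18
  ...#. -> .   bit 2 = 0  t=2,i=20
  ....# -> .   bit 1 = 0  t=1,i=18
  ..... -> .   bit 0 = 0  t=1,i=17
  bits 01001110110111010111010100000000 = 1323136256

1323136256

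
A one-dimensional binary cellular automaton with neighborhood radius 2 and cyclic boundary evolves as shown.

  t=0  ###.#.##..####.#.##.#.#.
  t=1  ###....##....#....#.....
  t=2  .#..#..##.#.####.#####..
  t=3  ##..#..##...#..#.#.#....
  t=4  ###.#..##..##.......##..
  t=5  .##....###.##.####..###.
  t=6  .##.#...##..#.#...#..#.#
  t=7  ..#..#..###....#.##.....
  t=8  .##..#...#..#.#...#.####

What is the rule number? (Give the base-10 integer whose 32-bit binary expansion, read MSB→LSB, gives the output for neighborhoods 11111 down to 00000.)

2726392149

  [31] ##### => #  t=2,i=19
  [30] ####. => .  t=0,i=12
  [29] ###.# => #  t=0,i=2
  [28] ###.. => .  t=1,i=2
  [27] ##.## => .  t=2,i=16
  [26] ##.#. => .  t=0,i=3
  [25] ##..# => #  t=0,i=8
  [24] ##... => .  t=1,i=3
  [23] #.### => #  t=0,i=0
  [22] #.##. => .  t=0,i=6
  [21] #.#.# => .  t=0,i=4
  [20] #.#.. => .  t=3,i=19
  [19] #..## => .  t=0,i=9
  [18] #..#. => .  t=2,i=3
  [17] #...# => .  t=2,i=23
  [16] #.... => #  t=1,i=4
  [15] .#### => .  t=0,i=11
  [14] .###. => #  t=0,i=1
  [13] .##.# => #  t=0,i=18
  [12] .##.. => #  t=0,i=7
  [11] .#.## => .  t=0,i=5
  [10] .#.#. => .  t=0,i=21
  [9] .#..# => .  t=2,i=2
  [8] .#... => #  t=1,i=14
  [7] ..### => .  t=0,i=10
  [6] ..##. => #  t=1,i=7
  [5] ..#.# => .  t=3,i=15
  [4] ..#.. => #  t=1,i=13
  [3] ...## => .  t=1,i=6
  [2] ...#. => #  t=1,i=12
  [1] ....# => .  t=1,i=5
  [0] ..... => #  t=1,i=21
  bits 10100010100000010111000101010101 = 2726392149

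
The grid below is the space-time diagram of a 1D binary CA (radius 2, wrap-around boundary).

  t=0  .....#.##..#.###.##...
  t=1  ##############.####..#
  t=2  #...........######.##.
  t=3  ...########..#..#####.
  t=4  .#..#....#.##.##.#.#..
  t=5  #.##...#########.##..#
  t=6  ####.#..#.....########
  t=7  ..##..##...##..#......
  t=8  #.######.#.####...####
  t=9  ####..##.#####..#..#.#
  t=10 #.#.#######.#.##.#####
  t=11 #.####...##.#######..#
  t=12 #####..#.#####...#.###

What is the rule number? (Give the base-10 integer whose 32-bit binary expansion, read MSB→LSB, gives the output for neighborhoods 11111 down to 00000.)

  #####|.  b31=0 t=1,i=1
  ####.|#  b30=1 t=1,i=12
  ###.#|#  b29=1 t=0,i=15
  ###..|.  b28=0 t=1,i=18
  ##.##|#  b27=1 t=0,i=16
  ##.#.|.  b26=0 t=2,i=21
  ##..#|#  b25=1 t=0,i=9
  ##...|.  b24=0 t=0,i=19
  #.###|#  b23=1 t=0,i=13
  #.##.|#  b22=1 t=0,i=7
  #.#.#|#  b21=1 t=4,i=17
  #.#..|.  b20=0 t=2,i=0
  #..##|#  b19=1 t=1,i=20
  #..#.|#  b18=1 t=0,i=10
  #...#|#  b17=1 t=4,i=21
  #....|.  b16=0 t=0,i=20
  .####|#  b15=1 t=1,i=0
  .###.|.  b14=0 t=0,i=14
  .##.#|#  b13=1 t=2,i=20
  .##..|#  b12=1 t=0,i=8
  .#.##|#  b11=1 t=0,i=6
  .#.#.|#  b10=1 t=4,i=18
  .#..#|#  b9=1 t=3,i=14
  .#...|.  b8=0 t=2,i=1
  ..###|.  b7=0 t=1,i=21
  ..##.|#  b6=1 t=5,i=21
  ..#.#|#  b5=1 t=0,i=5
  ..#..|.  b4=0 t=3,i=13
  ...##|.  b3=0 t=2,i=11
  ...#.|#  b2=1 t=0,i=4
  ....#|#  b1=1 t=0,i=3
  .....|#  b0=1 t=0,i=0
  bits 01101010111011101011111001100111 = 1794031207

1794031207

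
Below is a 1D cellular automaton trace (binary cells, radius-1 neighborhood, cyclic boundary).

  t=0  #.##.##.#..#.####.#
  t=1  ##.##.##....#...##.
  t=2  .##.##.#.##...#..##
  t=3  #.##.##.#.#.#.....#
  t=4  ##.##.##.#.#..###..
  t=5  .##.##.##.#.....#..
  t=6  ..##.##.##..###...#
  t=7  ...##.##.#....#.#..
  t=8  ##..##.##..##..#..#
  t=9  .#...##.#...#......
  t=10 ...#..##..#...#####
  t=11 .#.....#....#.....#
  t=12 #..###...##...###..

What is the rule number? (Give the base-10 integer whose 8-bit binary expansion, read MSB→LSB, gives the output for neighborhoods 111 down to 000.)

  nb ###: next=.  (t=0,i=14, bit7=0)
  nb ##.: next=#  (t=0,i=0, bit6=1)
  nb #.#: next=#  (t=0,i=1, bit5=1)
  nb #..: next=.  (t=0,i=9, bit4=0)
  nb .##: next=.  (t=0,i=2, bit3=0)
  nb .#.: next=.  (t=0,i=8, bit2=0)
  nb ..#: next=.  (t=0,i=10, bit1=0)
  nb ...: next=#  (t=1,i=9, bit0=1)
  bits 01100001 = 97

97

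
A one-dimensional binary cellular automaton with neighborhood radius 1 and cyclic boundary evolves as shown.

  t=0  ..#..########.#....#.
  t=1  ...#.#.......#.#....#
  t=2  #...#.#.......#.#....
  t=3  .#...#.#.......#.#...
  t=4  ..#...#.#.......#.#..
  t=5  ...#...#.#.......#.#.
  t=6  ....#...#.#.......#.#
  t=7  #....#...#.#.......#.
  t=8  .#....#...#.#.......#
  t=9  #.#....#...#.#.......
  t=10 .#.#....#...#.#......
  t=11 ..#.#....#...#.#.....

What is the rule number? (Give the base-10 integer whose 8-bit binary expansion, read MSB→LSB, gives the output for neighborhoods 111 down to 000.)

  [7] ### => .  t=0,i=6
  [6] ##. => .  t=0,i=12
  [5] #.# => #  t=0,i=13
  [4] #.. => #  t=0,i=3
  [3] .## => #  t=0,i=5
  [2] .#. => .  t=0,i=2
  [1] ..# => .  t=0,i=1
  [0] ... => .  t=0,i=0
  bits 00111000 = 56

56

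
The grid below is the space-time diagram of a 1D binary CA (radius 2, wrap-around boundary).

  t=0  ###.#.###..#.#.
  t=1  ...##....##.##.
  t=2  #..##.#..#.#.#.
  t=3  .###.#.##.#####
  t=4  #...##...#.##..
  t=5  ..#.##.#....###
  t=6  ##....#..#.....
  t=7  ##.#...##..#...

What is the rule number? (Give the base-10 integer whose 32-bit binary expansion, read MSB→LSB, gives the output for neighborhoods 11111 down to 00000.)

2385483328

  nb #####: next=#  (t=3,i=12, bit31=1)
  nb ####.: next=.  (t=3,i=13, bit30=0)
  nb ###.#: next=.  (t=0,i=2, bit29=0)
  nb ###..: next=.  (t=0,i=8, bit28=0)
  nb ##.##: next=#  (t=1,i=11, bit27=1)
  nb ##.#.: next=#  (t=0,i=3, bit26=1)
  nb ##..#: next=#  (t=0,i=9, bit25=1)
  nb ##...: next=.  (t=1,i=5, bit24=0)
  nb #.###: next=.  (t=0,i=0, bit23=0)
  nb #.##.: next=.  (t=1,i=12, bit22=0)
  nb #.#.#: next=#  (t=0,i=4, bit21=1)
  nb #.#..: next=.  (t=2,i=0, bit20=0)
  nb #..##: next=#  (t=2,i=2, bit19=1)
  nb #..#.: next=#  (t=0,i=10, bit18=1)
  nb #...#: next=#  (t=4,i=2, bit17=1)
  nb #....: next=#  (t=1,i=0, bit16=1)
  nb .####: next=#  (t=3,i=11, bit15=1)
  nb .###.: next=.  (t=0,i=1, bit14=0)
  nb .##.#: next=.  (t=1,i=10, bit13=0)
  nb .##..: next=#  (t=1,i=4, bit12=1)
  nb .#.##: next=.  (t=0,i=5, bit11=0)
  nb .#.#.: next=#  (t=0,i=12, bit10=1)
  nb .#..#: next=#  (t=2,i=1, bit9=1)
  nb .#...: next=.  (t=4,i=1, bit8=0)
  nb ..###: next=.  (t=5,i=12, bit7=0)
  nb ..##.: next=#  (t=1,i=3, bit6=1)
  nb ..#.#: next=.  (t=0,i=11, bit5=0)
  nb ..#..: next=.  (t=4,i=0, bit4=0)
  nb ...##: next=.  (t=1,i=2, bit3=0)
  nb ...#.: next=.  (t=4,i=8, bit2=0)
  nb ....#: next=.  (t=1,i=1, bit1=0)
  nb .....: next=.  (t=6,i=12, bit0=0)
  bits 10001110001011111001011001000000 = 2385483328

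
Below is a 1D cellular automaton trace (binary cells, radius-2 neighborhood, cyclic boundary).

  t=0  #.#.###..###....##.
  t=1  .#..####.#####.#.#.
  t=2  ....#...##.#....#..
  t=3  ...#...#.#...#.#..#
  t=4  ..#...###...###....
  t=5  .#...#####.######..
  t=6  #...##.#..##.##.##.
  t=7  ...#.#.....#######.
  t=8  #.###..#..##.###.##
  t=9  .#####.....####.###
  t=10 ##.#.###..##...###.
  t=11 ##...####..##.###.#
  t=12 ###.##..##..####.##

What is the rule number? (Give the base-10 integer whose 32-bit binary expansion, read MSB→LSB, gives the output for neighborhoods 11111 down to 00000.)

  ##### -> #   bit 31 = 1  t=1,i=11
  ####. -> .   bit 30 = 0  t=1,i=6
  ###.# -> .   bit 29 = 0  t=1,i=7
  ###.. -> #   bit 28 = 1  t=0,i=6
  ##.## -> #   bit 27 = 1  t=1,i=8
  ##.#. -> .   bit 26 = 0  t=0,i=18
  ##..# -> #   bit 25 = 1  t=0,i=7
  ##... -> #   bit 24 = 1  t=0,i=12
  #.### -> #   bit 23 = 1  t=0,i=4
  #.##. -> #   bit 22 = 1  t=6,i=13
  #.#.# -> .   bit 21 = 0  t=0,i=0
  #.#.. -> .   bit 20 = 0  t=1,i=17
  #..## -> .   bit 19 = 0  t=0,i=8
  #..#. -> .   bit 18 = 0  t=1,i=0
  #...# -> .   bit 17 = 0  t=2,i=6
  #.... -> #   bit 16 = 1  t=0,i=13
  .#### -> .   bit 15 = 0  t=1,i=5
  .###. -> #   bit 14 = 1  t=0,i=5
  .##.# -> #   bit 13 = 1  t=0,i=17
  .##.. -> #   bit 12 = 1  t=10,i=11
  .#.## -> .   bit 11 = 0  t=0,i=3
  .#.#. -> #   bit 10 = 1  t=0,i=1
  .#..# -> .   bit 9 = 0  t=1,i=2
  .#... -> .   bit 8 = 0  t=2,i=5
  ..### -> #   bit 7 = 1  t=0,i=9
  ..##. -> .   bit 6 = 0  t=0,i=16
  ..#.# -> #   bit 5 = 1  t=3,i=7
  ..#.. -> .   bit 4 = 0  t=1,i=1
  ...## -> #   bit 3 = 1  t=0,i=15
  ...#. -> #   bit 2 = 1  t=2,i=3
  ....# -> .   bit 1 = 0  t=0,i=14
  ..... -> .   bit 0 = 0  t=2,i=0
  bits 10011011110000010111010010101100 = 2613146796

2613146796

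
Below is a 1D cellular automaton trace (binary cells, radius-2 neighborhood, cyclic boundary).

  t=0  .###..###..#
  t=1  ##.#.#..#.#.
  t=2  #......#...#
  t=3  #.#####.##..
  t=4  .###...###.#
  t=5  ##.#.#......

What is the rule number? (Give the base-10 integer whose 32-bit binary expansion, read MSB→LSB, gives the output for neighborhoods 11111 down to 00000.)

  nb #####: next=.  (t=3,i=4, bit31=0)
  nb ####.: next=.  (t=3,i=5, bit30=0)
  nb ###.#: next=.  (t=3,i=6, bit29=0)
  nb ###..: next=#  (t=0,i=3, bit28=1)
  nb ##.##: next=#  (t=3,i=7, bit27=1)
  nb ##.#.: next=.  (t=1,i=2, bit26=0)
  nb ##..#: next=.  (t=0,i=4, bit25=0)
  nb ##...: next=.  (t=2,i=1, bit24=0)
  nb #.###: next=#  (t=0,i=1, bit23=1)
  nb #.##.: next=#  (t=1,i=0, bit22=1)
  nb #.#.#: next=.  (t=1,i=3, bit21=0)
  nb #.#..: next=.  (t=1,i=5, bit20=0)
  nb #..##: next=#  (t=0,i=5, bit19=1)
  nb #..#.: next=#  (t=0,i=10, bit18=1)
  nb #...#: next=#  (t=2,i=9, bit17=1)
  nb #....: next=#  (t=2,i=2, bit16=1)
  nb .####: next=#  (t=3,i=3, bit15=1)
  nb .###.: next=.  (t=0,i=2, bit14=0)
  nb .##.#: next=.  (t=1,i=1, bit13=0)
  nb .##..: next=#  (t=2,i=0, bit12=1)
  nb .#.##: next=#  (t=0,i=0, bit11=1)
  nb .#.#.: next=.  (t=1,i=4, bit10=0)
  nb .#..#: next=.  (t=1,i=6, bit9=0)
  nb .#...: next=#  (t=2,i=8, bit8=1)
  nb ..###: next=.  (t=0,i=6, bit7=0)
  nb ..##.: next=.  (t=2,i=11, bit6=0)
  nb ..#.#: next=.  (t=0,i=11, bit5=0)
  nb ..#..: next=.  (t=2,i=7, bit4=0)
  nb ...##: next=.  (t=2,i=10, bit3=0)
  nb ...#.: next=#  (t=2,i=6, bit2=1)
  nb ....#: next=#  (t=2,i=5, bit1=1)
  nb .....: next=#  (t=2,i=3, bit0=1)
  bits 00011000110011111001100100000111 = 416258311

416258311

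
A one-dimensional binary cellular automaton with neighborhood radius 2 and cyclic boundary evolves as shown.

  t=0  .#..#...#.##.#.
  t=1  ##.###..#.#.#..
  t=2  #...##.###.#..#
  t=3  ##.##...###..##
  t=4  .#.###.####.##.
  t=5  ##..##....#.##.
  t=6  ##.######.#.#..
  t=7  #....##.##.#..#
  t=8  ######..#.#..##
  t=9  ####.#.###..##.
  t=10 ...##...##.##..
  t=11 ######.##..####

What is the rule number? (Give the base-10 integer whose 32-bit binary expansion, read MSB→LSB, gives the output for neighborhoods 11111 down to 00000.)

3041744379

  #####|#  b31=1 t=6,i=5
  ####.|.  b30=0 t=3,i=0
  ###.#|#  b29=1 t=2,i=9
  ###..|#  b28=1 t=1,i=5
  ##.##|.  b27=0 t=1,i=2
  ##.#.|#  b26=1 t=0,i=12
  ##..#|.  b25=0 t=1,i=6
  ##...|#  b24=1 t=2,i=1
  #.###|.  b23=0 t=1,i=3
  #.##.|#  b22=1 t=0,i=10
  #.#.#|.  b21=0 t=1,i=10
  #.#..|.  b20=0 t=0,i=13
  #..##|#  b19=1 t=1,i=14
  #..#.|#  b18=1 t=0,i=0
  #...#|.  b17=0 t=0,i=6
  #....|#  b16=1 t=5,i=7
  .####|.  b15=0 t=3,i=14
  .###.|#  b14=1 t=1,i=4
  .##.#|.  b13=0 t=0,i=11
  .##..|#  b12=1 t=2,i=0
  .#.##|.  b11=0 t=0,i=9
  .#.#.|#  b10=1 t=1,i=9
  .#..#|.  b9=0 t=0,i=2
  .#...|#  b8=1 t=0,i=5
  ..###|#  b7=1 t=3,i=8
  ..##.|#  b6=1 t=1,i=0
  ..#.#|#  b5=1 t=0,i=8
  ..#..|#  b4=1 t=0,i=1
  ...##|#  b3=1 t=2,i=3
  ...#.|.  b2=0 t=0,i=7
  ....#|#  b1=1 t=5,i=8
  .....|#  b0=1 t=10,i=0
  bits 10110101010011010101010111111011 = 3041744379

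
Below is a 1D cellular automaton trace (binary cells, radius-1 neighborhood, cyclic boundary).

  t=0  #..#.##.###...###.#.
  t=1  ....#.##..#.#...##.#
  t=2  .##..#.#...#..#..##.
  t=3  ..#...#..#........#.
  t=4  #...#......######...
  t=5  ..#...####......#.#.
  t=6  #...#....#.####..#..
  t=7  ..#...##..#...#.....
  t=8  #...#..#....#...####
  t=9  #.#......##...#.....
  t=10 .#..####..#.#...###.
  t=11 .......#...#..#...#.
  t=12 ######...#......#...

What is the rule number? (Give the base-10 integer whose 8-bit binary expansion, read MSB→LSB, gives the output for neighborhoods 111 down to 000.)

  nb ###: next=.  (t=0,i=9, bit7=0)
  nb ##.: next=#  (t=0,i=6, bit6=1)
  nb #.#: next=#  (t=0,i=4, bit5=1)
  nb #..: next=.  (t=0,i=1, bit4=0)
  nb .##: next=.  (t=0,i=5, bit3=0)
  nb .#.: next=.  (t=0,i=0, bit2=0)
  nb ..#: next=.  (t=0,i=2, bit1=0)
  nb ...: next=#  (t=0,i=12, bit0=1)
  bits 01100001 = 97

97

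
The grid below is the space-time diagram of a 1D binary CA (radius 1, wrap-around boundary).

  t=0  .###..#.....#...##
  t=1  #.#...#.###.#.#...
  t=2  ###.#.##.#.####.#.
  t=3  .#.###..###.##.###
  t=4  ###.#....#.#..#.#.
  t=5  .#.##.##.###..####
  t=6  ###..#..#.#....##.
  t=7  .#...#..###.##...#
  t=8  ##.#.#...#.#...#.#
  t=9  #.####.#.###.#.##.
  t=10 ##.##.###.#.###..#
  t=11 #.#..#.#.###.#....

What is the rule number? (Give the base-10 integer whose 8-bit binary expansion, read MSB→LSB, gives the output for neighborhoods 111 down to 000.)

165

  [7] ### => #  t=0,i=2
  [6] ##. => .  t=0,i=3
  [5] #.# => #  t=0,i=0
  [4] #.. => .  t=0,i=4
  [3] .## => .  t=0,i=1
  [2] .#. => #  t=0,i=6
  [1] ..# => .  t=0,i=5
  [0] ... => #  t=0,i=8
  bits 10100101 = 165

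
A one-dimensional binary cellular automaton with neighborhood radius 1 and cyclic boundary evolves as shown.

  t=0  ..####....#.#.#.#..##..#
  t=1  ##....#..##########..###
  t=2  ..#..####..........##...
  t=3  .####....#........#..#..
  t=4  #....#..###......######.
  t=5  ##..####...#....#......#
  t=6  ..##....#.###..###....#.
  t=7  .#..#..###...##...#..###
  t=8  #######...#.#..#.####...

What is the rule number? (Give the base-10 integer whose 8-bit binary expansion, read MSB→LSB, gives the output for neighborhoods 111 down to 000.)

54

  [7] ### => .  t=0,i=3
  [6] ##. => .  t=0,i=5
  [5] #.# => #  t=0,i=11
  [4] #.. => #  t=0,i=0
  [3] .## => .  t=0,i=2
  [2] .#. => #  t=0,i=10
  [1] ..# => #  t=0,i=1
  [0] ... => .  t=0,i=7
  bits 00110110 = 54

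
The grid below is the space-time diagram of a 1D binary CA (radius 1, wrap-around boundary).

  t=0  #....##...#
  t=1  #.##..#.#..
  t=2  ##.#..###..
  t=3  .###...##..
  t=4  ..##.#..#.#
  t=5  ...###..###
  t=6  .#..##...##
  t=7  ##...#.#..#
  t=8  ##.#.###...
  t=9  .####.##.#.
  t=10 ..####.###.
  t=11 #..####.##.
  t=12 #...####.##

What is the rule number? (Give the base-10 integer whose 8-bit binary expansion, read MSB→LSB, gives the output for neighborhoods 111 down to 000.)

  ###|#  b7=1 t=2,i=7
  ##.|#  b6=1 t=0,i=0
  #.#|#  b5=1 t=1,i=1
  #..|.  b4=0 t=0,i=1
  .##|.  b3=0 t=0,i=5
  .#.|#  b2=1 t=1,i=0
  ..#|.  b1=0 t=0,i=4
  ...|#  b0=1 t=0,i=2
  bits 11100101 = 229

229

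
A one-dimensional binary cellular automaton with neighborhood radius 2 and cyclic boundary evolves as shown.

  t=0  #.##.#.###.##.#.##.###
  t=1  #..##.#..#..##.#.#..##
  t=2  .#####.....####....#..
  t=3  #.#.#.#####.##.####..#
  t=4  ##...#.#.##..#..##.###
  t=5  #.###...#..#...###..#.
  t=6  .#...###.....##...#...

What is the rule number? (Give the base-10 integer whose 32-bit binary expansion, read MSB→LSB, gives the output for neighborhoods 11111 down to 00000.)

1728817231

  ##### -> .   bit 31 = 0  t=2,i=3
  ####. -> #   bit 30 = 1  t=0,i=21
  ###.# -> #   bit 29 = 1  t=0,i=0
  ###.. -> .   bit 28 = 0  t=1,i=0
  ##.## -> .   bit 27 = 0  t=0,i=1
  ##.#. -> #   bit 26 = 1  t=0,i=4
  ##..# -> #   bit 25 = 1  t=1,i=1
  ##... -> #   bit 24 = 1  t=2,i=6
  #.### -> .   bit 23 = 0  t=0,i=7
  #.##. -> .   bit 22 = 0  t=0,i=2
  #.#.# -> .   bit 21 = 0  t=0,i=5
  #.#.. -> .   bit 20 = 0  t=1,i=6
  #..## -> #   bit 19 = 1  t=1,i=2
  #..#. -> .   bit 18 = 0  t=1,i=8
  #...# -> #   bit 17 = 1  t=2,i=21
  #.... -> #   bit 16 = 1  t=2,i=7
  .#### -> #   bit 15 = 1  t=0,i=20
  .###. -> .   bit 14 = 0  t=0,i=8
  .##.# -> #   bit 13 = 1  t=0,i=3
  .##.. -> .   bit 12 = 0  t=4,i=10
  .#.## -> #   bit 11 = 1  t=0,i=6
  .#.#. -> .   bit 10 = 0  t=1,i=16
  .#..# -> .   bit 9 = 0  t=1,i=7
  .#... -> .   bit 8 = 0  t=2,i=20
  ..### -> .   bit 7 = 0  t=1,i=20
  ..##. -> #   bit 6 = 1  t=1,i=3
  ..#.# -> .   bit 5 = 0  t=4,i=5
  ..#.. -> .   bit 4 = 0  t=1,i=9
  ...## -> #   bit 3 = 1  t=2,i=0
  ...#. -> #   bit 2 = 1  t=2,i=18
  ....# -> #   bit 1 = 1  t=2,i=9
  ..... -> #   bit 0 = 1  t=2,i=8
  bits 01100111000010111010100001001111 = 1728817231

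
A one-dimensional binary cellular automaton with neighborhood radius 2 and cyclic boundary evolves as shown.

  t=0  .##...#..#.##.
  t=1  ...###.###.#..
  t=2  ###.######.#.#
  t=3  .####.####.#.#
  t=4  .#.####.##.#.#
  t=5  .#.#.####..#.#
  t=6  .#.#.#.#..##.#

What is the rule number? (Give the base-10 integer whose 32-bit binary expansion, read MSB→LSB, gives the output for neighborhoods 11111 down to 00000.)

3925295663

  [31] ##### => #  t=2,i=6
  [30] ####. => #  t=2,i=1
  [29] ###.# => #  t=1,i=5
  [28] ###.. => .  t=5,i=8
  [27] ##.## => #  t=1,i=6
  [26] ##.#. => .  t=1,i=10
  [25] ##..# => .  t=0,i=13
  [24] ##... => #  t=0,i=3
  [23] #.### => #  t=1,i=7
  [22] #.##. => #  t=0,i=11
  [21] #.#.# => #  t=2,i=11
  [20] #.#.. => #  t=1,i=11
  [19] #..## => .  t=0,i=0
  [18] #..#. => #  t=0,i=8
  [17] #...# => #  t=0,i=4
  [16] #.... => #  t=1,i=13
  [15] .#### => .  t=2,i=0
  [14] .###. => #  t=1,i=4
  [13] .##.# => .  t=4,i=9
  [12] .##.. => .  t=0,i=2
  [11] .#.## => .  t=0,i=10
  [10] .#.#. => .  t=3,i=12
  [9] .#..# => #  t=0,i=7
  [8] .#... => .  t=1,i=12
  [7] ..### => .  t=1,i=3
  [6] ..##. => .  t=0,i=1
  [5] ..#.# => #  t=0,i=9
  [4] ..#.. => .  t=0,i=6
  [3] ...## => #  t=1,i=2
  [2] ...#. => #  t=0,i=5
  [1] ....# => #  t=1,i=1
  [0] ..... => #  t=1,i=0
  bits 11101001111101110100001000101111 = 3925295663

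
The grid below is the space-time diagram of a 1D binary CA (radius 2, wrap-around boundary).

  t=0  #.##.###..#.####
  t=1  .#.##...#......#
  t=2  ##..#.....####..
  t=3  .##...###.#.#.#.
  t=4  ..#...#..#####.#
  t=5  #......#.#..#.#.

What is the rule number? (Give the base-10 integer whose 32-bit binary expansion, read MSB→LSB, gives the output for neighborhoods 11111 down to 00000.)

  nb #####: next=.  (t=0,i=14, bit31=0)
  nb ####.: next=#  (t=0,i=15, bit30=1)
  nb ###.#: next=.  (t=0,i=0, bit29=0)
  nb ###..: next=.  (t=0,i=7, bit28=0)
  nb ##.##: next=#  (t=0,i=1, bit27=1)
  nb ##.#.: next=#  (t=3,i=9, bit26=1)
  nb ##..#: next=#  (t=0,i=8, bit25=1)
  nb ##...: next=.  (t=1,i=5, bit24=0)
  nb #.###: next=.  (t=0,i=5, bit23=0)
  nb #.##.: next=.  (t=0,i=2, bit22=0)
  nb #.#.#: next=#  (t=1,i=1, bit21=1)
  nb #.#..: next=.  (t=3,i=14, bit20=0)
  nb #..##: next=.  (t=2,i=15, bit19=0)
  nb #..#.: next=.  (t=0,i=9, bit18=0)
  nb #...#: next=.  (t=1,i=6, bit17=0)
  nb #....: next=#  (t=1,i=10, bit16=1)
  nb .####: next=.  (t=0,i=13, bit15=0)
  nb .###.: next=.  (t=0,i=6, bit14=0)
  nb .##.#: next=#  (t=0,i=3, bit13=1)
  nb .##..: next=#  (t=1,i=4, bit12=1)
  nb .#.##: next=.  (t=0,i=11, bit11=0)
  nb .#.#.: next=#  (t=1,i=0, bit10=1)
  nb .#..#: next=#  (t=3,i=15, bit9=1)
  nb .#...: next=.  (t=1,i=9, bit8=0)
  nb ..###: next=#  (t=2,i=10, bit7=1)
  nb ..##.: next=.  (t=2,i=0, bit6=0)
  nb ..#.#: next=.  (t=0,i=10, bit5=0)
  nb ..#..: next=.  (t=1,i=8, bit4=0)
  nb ...##: next=.  (t=2,i=9, bit3=0)
  nb ...#.: next=.  (t=1,i=7, bit2=0)
  nb ....#: next=#  (t=1,i=13, bit1=1)
  nb .....: next=#  (t=1,i=11, bit0=1)
  bits 01001110001000010011011010000011 = 1310799491

1310799491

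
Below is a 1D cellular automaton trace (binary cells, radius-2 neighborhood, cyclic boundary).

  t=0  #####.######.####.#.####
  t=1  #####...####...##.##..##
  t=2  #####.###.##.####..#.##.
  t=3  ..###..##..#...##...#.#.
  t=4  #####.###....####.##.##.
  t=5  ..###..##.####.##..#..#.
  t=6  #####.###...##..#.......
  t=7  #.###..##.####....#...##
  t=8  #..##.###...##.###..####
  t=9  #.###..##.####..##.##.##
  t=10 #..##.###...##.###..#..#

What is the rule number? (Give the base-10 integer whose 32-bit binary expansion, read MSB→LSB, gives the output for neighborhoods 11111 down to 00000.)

4030430414

  ##### -> #   bit 31 = 1  t=0,i=0
  ####. -> #   bit 30 = 1  t=0,i=3
  ###.# -> #   bit 29 = 1  t=0,i=4
  ###.. -> #   bit 28 = 1  t=1,i=4
  ##.## -> .   bit 27 = 0  t=0,i=5
  ##.#. -> .   bit 26 = 0  t=0,i=17
  ##..# -> .   bit 25 = 0  t=1,i=20
  ##... -> .   bit 24 = 0  t=1,i=5
  #.### -> .   bit 23 = 0  t=0,i=6
  #.##. -> .   bit 22 = 0  t=1,i=18
  #.#.# -> #   bit 21 = 1  t=0,i=18
  #.#.. -> #   bit 20 = 1  t=3,i=22
  #..## -> #   bit 19 = 1  t=1,i=21
  #..#. -> .   bit 18 = 0  t=2,i=18
  #...# -> #   bit 17 = 1  t=1,i=6
  #.... -> #   bit 16 = 1  t=4,i=10
  .#### -> .   bit 15 = 0  t=0,i=7
  .###. -> #   bit 14 = 1  t=2,i=7
  .##.# -> #   bit 13 = 1  t=1,i=16
  .##.. -> #   bit 12 = 1  t=1,i=19
  .#.## -> #   bit 11 = 1  t=0,i=19
  .#.#. -> #   bit 10 = 1  t=3,i=21
  .#..# -> .   bit 9 = 0  t=5,i=20
  .#... -> .   bit 8 = 0  t=3,i=12
  ..### -> #   bit 7 = 1  t=1,i=8
  ..##. -> #   bit 6 = 1  t=1,i=15
  ..#.# -> .   bit 5 = 0  t=2,i=19
  ..#.. -> .   bit 4 = 0  t=3,i=11
  ...## -> #   bit 3 = 1  t=1,i=7
  ...#. -> #   bit 2 = 1  t=3,i=19
  ....# -> #   bit 1 = 1  t=4,i=11
  ..... -> .   bit 0 = 0  t=6,i=19
  bits 11110000001110110111110011001110 = 4030430414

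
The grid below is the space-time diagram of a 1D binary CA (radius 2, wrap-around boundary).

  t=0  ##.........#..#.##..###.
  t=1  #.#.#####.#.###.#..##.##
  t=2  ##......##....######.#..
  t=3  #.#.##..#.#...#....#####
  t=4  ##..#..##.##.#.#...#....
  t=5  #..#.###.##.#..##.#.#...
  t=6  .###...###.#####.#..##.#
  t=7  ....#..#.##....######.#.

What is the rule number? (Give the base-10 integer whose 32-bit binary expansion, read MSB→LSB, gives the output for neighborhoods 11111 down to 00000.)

761005029

  nb #####: next=.  (t=1,i=6, bit31=0)
  nb ####.: next=.  (t=1,i=7, bit30=0)
  nb ###.#: next=#  (t=0,i=22, bit29=1)
  nb ###..: next=.  (t=6,i=3, bit28=0)
  nb ##.##: next=#  (t=0,i=23, bit27=1)
  nb ##.#.: next=#  (t=1,i=1, bit26=1)
  nb ##..#: next=.  (t=0,i=18, bit25=0)
  nb ##...: next=#  (t=0,i=2, bit24=1)
  nb #.###: next=.  (t=1,i=4, bit23=0)
  nb #.##.: next=#  (t=0,i=0, bit22=1)
  nb #.#.#: next=.  (t=1,i=2, bit21=0)
  nb #.#..: next=#  (t=1,i=16, bit20=1)
  nb #..##: next=#  (t=0,i=19, bit19=1)
  nb #..#.: next=#  (t=0,i=13, bit18=1)
  nb #...#: next=.  (t=3,i=12, bit17=0)
  nb #....: next=.  (t=0,i=3, bit16=0)
  nb .####: next=.  (t=1,i=5, bit15=0)
  nb .###.: next=.  (t=0,i=21, bit14=0)
  nb .##.#: next=.  (t=1,i=20, bit13=0)
  nb .##..: next=.  (t=0,i=1, bit12=0)
  nb .#.##: next=.  (t=0,i=15, bit11=0)
  nb .#.#.: next=.  (t=3,i=9, bit10=0)
  nb .#..#: next=#  (t=0,i=12, bit9=1)
  nb .#...: next=#  (t=3,i=11, bit8=1)
  nb ..###: next=#  (t=0,i=20, bit7=1)
  nb ..##.: next=#  (t=1,i=19, bit6=1)
  nb ..#.#: next=#  (t=0,i=14, bit5=1)
  nb ..#..: next=.  (t=0,i=11, bit4=0)
  nb ...##: next=.  (t=2,i=7, bit3=0)
  nb ...#.: next=#  (t=0,i=10, bit2=1)
  nb ....#: next=.  (t=0,i=9, bit1=0)
  nb .....: next=#  (t=0,i=4, bit0=1)
  bits 00101101010111000000001111100101 = 761005029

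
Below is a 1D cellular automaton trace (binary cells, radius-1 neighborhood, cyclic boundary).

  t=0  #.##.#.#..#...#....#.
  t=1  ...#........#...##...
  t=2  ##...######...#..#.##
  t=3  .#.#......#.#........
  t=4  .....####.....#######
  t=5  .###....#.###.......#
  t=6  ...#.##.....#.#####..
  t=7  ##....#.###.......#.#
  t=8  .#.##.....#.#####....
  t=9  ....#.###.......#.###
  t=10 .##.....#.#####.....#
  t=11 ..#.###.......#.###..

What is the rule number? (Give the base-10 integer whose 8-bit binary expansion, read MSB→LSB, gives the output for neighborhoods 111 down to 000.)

  [7] ### => .  t=2,i=0
  [6] ##. => #  t=0,i=3
  [5] #.# => .  t=0,i=1
  [4] #.. => .  t=0,i=8
  [3] .## => .  t=0,i=2
  [2] .#. => .  t=0,i=0
  [1] ..# => .  t=0,i=9
  [0] ... => #  t=0,i=12
  bits 01000001 = 65

65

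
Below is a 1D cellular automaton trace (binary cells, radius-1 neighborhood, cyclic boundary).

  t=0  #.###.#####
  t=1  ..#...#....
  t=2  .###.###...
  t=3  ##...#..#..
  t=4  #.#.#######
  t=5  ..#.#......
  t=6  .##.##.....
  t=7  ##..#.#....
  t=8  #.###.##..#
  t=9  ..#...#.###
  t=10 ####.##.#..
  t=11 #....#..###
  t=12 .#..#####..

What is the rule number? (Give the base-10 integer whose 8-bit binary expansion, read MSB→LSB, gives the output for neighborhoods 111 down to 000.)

30

  ### -> .   bit 7 = 0  t=0,i=3
  ##. -> .   bit 6 = 0  t=0,i=0
  #.# -> .   bit 5 = 0  t=0,i=1
  #.. -> #   bit 4 = 1  t=1,i=3
  .## -> #   bit 3 = 1  t=0,i=2
  .#. -> #   bit 2 = 1  t=1,i=2
  ..# -> #   bit 1 = 1  t=1,i=1
  ... -> .   bit 0 = 0  t=1,i=0
  bits 00011110 = 30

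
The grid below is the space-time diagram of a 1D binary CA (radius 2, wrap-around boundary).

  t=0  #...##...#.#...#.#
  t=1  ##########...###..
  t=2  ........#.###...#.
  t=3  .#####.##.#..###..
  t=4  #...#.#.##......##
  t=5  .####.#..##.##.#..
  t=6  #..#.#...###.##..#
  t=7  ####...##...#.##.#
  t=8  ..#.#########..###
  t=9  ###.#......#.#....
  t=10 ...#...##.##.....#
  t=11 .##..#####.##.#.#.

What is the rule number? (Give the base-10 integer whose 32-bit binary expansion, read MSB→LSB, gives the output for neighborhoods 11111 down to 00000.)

  ##### -> .   bit 31 = 0  t=1,i=2
  ####. -> #   bit 30 = 1  t=1,i=8
  ###.# -> .   bit 29 = 0  t=3,i=5
  ###.. -> .   bit 28 = 0  t=1,i=9
  ##.## -> #   bit 27 = 1  t=3,i=6
  ##.#. -> #   bit 26 = 1  t=3,i=9
  ##..# -> #   bit 25 = 1  t=1,i=16
  ##... -> #   bit 24 = 1  t=0,i=1
  #.### -> #   bit 23 = 1  t=2,i=10
  #.##. -> .   bit 22 = 0  t=0,i=17
  #.#.# -> #   bit 21 = 1  t=4,i=6
  #.#.. -> .   bit 20 = 0  t=0,i=11
  #..## -> .   bit 19 = 0  t=1,i=17
  #..#. -> #   bit 18 = 1  t=6,i=2
  #...# -> #   bit 17 = 1  t=0,i=2
  #.... -> .   bit 16 = 0  t=2,i=0
  .#### -> .   bit 15 = 0  t=1,i=1
  .###. -> .   bit 14 = 0  t=1,i=14
  .##.# -> #   bit 13 = 1  t=3,i=8
  .##.. -> #   bit 12 = 1  t=0,i=0
  .#.## -> .   bit 11 = 0  t=0,i=16
  .#.#. -> .   bit 10 = 0  t=0,i=10
  .#..# -> .   bit 9 = 0  t=3,i=11
  .#... -> .   bit 8 = 0  t=0,i=12
  ..### -> .   bit 7 = 0  t=1,i=0
  ..##. -> #   bit 6 = 1  t=0,i=4
  ..#.# -> #   bit 5 = 1  t=0,i=9
  ..#.. -> .   bit 4 = 0  t=2,i=16
  ...## -> #   bit 3 = 1  t=0,i=3
  ...#. -> #   bit 2 = 1  t=0,i=8
  ....# -> .   bit 1 = 0  t=2,i=6
  ..... -> #   bit 0 = 1  t=2,i=1
  bits 01001111101001100011000001101101 = 1336291437

1336291437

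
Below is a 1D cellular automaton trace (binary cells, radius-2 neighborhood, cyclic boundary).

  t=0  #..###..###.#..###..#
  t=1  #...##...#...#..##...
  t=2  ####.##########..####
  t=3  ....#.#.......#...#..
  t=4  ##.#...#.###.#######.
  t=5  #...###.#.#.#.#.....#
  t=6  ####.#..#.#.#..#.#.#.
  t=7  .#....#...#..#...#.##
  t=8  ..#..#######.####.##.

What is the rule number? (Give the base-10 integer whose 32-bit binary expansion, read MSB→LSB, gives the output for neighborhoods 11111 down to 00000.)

  ##### -> .   bit 31 = 0  t=2,i=0
  ####. -> .   bit 30 = 0  t=2,i=2
  ###.# -> .   bit 29 = 0  t=0,i=10
  ###.. -> #   bit 28 = 1  t=0,i=5
  ##.## -> #   bit 27 = 1  t=2,i=4
  ##.#. -> .   bit 26 = 0  t=0,i=11
  ##..# -> .   bit 25 = 0  t=0,i=1
  ##... -> #   bit 24 = 1  t=1,i=6
  #.### -> .   bit 23 = 0  t=2,i=5
  #.##. -> #   bit 22 = 1  t=4,i=0
  #.#.# -> #   bit 21 = 1  t=5,i=8
  #.#.. -> .   bit 20 = 0  t=0,i=12
  #..## -> .   bit 19 = 0  t=0,i=2
  #..#. -> .   bit 18 = 0  t=6,i=7
  #...# -> #   bit 17 = 1  t=1,i=2
  #.... -> .   bit 16 = 0  t=3,i=8
  .#### -> #   bit 15 = 1  t=2,i=6
  .###. -> #   bit 14 = 1  t=0,i=4
  .##.# -> .   bit 13 = 0  t=4,i=1
  .##.. -> #   bit 12 = 1  t=0,i=0
  .#.## -> #   bit 11 = 1  t=4,i=8
  .#.#. -> .   bit 10 = 0  t=3,i=5
  .#..# -> #   bit 9 = 1  t=0,i=13
  .#... -> #   bit 8 = 1  t=1,i=1
  ..### -> .   bit 7 = 0  t=0,i=3
  ..##. -> .   bit 6 = 0  t=0,i=20
  ..#.# -> .   bit 5 = 0  t=3,i=4
  ..#.. -> #   bit 4 = 1  t=1,i=0
  ...## -> #   bit 3 = 1  t=1,i=3
  ...#. -> #   bit 2 = 1  t=1,i=8
  ....# -> .   bit 1 = 0  t=3,i=2
  ..... -> #   bit 0 = 1  t=3,i=0
  bits 00011001011000101101101100011101 = 425909021

425909021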